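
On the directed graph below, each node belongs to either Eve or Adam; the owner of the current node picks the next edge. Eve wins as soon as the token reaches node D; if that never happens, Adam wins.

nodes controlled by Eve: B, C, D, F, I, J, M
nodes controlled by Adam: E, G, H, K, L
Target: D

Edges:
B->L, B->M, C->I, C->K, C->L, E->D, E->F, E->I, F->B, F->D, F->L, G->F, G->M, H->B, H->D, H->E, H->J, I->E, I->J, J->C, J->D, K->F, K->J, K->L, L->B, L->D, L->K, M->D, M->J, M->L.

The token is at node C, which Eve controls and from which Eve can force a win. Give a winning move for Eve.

I

A0 = {D}
A1: add {F, J, M} — F (Eve) has F→D; J (Eve) has J→D; M (Eve) has M→D.
A2: add {B, G, I} — B (Eve) has B→M; G (Adam): all of {F, M} already in; I (Eve) has I→J.
A3: add {C, E} — C (Eve) has C→I; E (Adam): all of {D, F, I} already in.
A4: add {H} — H (Adam): all of {B, D, E, J} already in.
A5 = A4; e.g. K (Adam) can still go to L. Fixed point.
From C, successor I is in the attractor (rank 2); the other successors K, L are not.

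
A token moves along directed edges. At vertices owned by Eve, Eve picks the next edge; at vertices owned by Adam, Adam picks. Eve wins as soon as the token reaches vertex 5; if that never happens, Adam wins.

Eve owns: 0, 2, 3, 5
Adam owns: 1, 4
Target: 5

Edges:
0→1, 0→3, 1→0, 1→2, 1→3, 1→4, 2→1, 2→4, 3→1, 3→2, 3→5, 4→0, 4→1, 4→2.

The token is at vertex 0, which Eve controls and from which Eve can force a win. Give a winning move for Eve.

A0 = {5}
A1: add {3} — 3 (Eve) has 3→5.
A2: add {0} — 0 (Eve) has 0→3.
A3 = A2; e.g. 1 (Adam) can still go to 2. Fixed point.
From 0, successor 3 is in the attractor (rank 1); the other successor 1 is not.

3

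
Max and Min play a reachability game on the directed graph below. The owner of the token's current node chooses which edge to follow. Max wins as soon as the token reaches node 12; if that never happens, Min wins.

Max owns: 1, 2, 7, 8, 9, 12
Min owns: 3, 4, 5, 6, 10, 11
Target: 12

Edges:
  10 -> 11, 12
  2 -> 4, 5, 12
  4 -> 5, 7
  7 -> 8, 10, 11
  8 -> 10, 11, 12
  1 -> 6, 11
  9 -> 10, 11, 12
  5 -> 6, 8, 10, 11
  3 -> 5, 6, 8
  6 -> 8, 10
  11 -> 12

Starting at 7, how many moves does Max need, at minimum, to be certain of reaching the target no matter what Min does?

2

A0 = {12}
A1: add {2, 8, 9, 11} — 2 (Max) has 2→12; 8 (Max) has 8→12; 9 (Max) has 9→12; 11 (Min): all of {12} already in.
A2: add {1, 7, 10} — 1 (Max) has 1→11; 7 (Max) has 7→8; 10 (Min): all of {11, 12} already in.
7 enters the attractor at level 2, so Max can force the target in 2 moves from there.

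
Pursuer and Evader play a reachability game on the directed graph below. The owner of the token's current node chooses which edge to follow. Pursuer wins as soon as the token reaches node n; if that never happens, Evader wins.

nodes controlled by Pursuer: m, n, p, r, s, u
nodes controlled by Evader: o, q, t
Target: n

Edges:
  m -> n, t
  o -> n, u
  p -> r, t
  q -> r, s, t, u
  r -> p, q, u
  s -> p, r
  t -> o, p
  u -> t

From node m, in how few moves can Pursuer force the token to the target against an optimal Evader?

1

A0 = {n}
A1: add {m} — m (Pursuer) has m→n.
A2 = A1; e.g. o (Evader) can still go to u. Fixed point.
m enters the attractor at level 1, so Pursuer can force the target in 1 move from there.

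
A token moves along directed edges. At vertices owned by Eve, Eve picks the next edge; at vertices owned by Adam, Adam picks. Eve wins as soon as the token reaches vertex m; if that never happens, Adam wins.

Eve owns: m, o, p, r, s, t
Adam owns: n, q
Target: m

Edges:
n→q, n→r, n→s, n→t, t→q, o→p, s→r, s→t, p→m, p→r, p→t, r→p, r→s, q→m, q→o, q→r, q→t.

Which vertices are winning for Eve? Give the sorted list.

m, o, p, r, s

A0 = {m}
A1: add {p} — p (Eve) has p→m.
A2: add {o, r} — o (Eve) has o→p; r (Eve) has r→p.
A3: add {s} — s (Eve) has s→r.
A4 = A3; e.g. n (Adam) can still go to q. Fixed point.
Eve's winning region = {m, o, p, r, s}.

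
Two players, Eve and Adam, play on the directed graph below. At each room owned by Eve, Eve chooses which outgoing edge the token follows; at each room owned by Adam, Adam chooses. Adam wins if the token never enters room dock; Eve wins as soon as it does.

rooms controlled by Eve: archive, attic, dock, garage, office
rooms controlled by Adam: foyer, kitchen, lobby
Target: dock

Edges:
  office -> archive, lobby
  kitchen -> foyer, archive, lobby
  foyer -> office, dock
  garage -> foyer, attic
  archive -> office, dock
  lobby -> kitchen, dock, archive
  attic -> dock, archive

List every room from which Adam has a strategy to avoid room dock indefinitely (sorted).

A0 = {dock}
A1: add {archive, attic} — archive (Eve) has archive→dock; attic (Eve) has attic→dock.
A2: add {garage, office} — office (Eve) has office→archive; garage (Eve) has garage→attic.
A3: add {foyer} — foyer (Adam): all of {office, dock} already in.
A4 = A3; e.g. kitchen (Adam) can still go to lobby. Fixed point.
Eve's attractor = {archive, attic, dock, foyer, garage, office}; Adam avoids the target exactly from the complement.

kitchen, lobby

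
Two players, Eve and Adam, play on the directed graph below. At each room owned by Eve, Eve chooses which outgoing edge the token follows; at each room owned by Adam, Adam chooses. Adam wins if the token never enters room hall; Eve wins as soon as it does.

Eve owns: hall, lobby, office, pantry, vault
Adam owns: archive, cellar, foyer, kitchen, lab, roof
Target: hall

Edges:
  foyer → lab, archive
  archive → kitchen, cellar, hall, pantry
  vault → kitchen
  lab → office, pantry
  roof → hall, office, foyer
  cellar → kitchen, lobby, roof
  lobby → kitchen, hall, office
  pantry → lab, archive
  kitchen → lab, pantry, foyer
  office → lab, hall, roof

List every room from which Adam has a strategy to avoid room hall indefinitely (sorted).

A0 = {hall}
A1: add {lobby, office} — lobby (Eve) has lobby→hall; office (Eve) has office→hall.
A2 = A1; e.g. kitchen (Adam) can still go to lab. Fixed point.
Eve's attractor = {hall, lobby, office}; Adam avoids the target exactly from the complement.

archive, cellar, foyer, kitchen, lab, pantry, roof, vault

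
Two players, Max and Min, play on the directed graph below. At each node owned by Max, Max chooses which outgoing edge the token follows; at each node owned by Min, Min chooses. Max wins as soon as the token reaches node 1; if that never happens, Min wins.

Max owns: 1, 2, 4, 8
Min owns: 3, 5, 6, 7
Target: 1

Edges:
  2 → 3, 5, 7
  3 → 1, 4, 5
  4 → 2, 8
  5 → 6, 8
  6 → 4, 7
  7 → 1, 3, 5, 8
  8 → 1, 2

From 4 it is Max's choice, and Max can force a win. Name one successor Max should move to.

A0 = {1}
A1: add {8} — 8 (Max) has 8→1.
A2: add {4} — 4 (Max) has 4→8.
A3 = A2; e.g. 2 (Max) has no edge into A2. Fixed point.
From 4, successor 8 is in the attractor (rank 1); the other successor 2 is not.

8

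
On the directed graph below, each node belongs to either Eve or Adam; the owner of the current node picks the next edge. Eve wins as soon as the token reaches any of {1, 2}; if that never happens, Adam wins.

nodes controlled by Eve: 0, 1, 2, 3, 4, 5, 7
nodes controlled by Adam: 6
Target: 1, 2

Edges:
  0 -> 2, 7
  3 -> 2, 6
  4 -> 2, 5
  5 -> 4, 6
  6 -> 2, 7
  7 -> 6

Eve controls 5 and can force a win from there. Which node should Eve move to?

4

A0 = {1, 2}
A1: add {0, 3, 4} — 0 (Eve) has 0→2; 3 (Eve) has 3→2; 4 (Eve) has 4→2.
A2: add {5} — 5 (Eve) has 5→4.
A3 = A2; e.g. 6 (Adam) can still go to 7. Fixed point.
From 5, successor 4 is in the attractor (rank 1); the other successor 6 is not.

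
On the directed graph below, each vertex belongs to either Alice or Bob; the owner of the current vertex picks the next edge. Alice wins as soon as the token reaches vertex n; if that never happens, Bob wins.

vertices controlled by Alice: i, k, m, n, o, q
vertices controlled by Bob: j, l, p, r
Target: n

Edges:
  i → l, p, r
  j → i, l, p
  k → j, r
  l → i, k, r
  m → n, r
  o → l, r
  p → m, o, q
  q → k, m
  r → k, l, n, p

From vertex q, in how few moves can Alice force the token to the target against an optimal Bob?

A0 = {n}
A1: add {m} — m (Alice) has m→n.
A2: add {q} — q (Alice) has q→m.
A3 = A2; e.g. i (Alice) has no edge into A2. Fixed point.
q enters the attractor at level 2, so Alice can force the target in 2 moves from there.

2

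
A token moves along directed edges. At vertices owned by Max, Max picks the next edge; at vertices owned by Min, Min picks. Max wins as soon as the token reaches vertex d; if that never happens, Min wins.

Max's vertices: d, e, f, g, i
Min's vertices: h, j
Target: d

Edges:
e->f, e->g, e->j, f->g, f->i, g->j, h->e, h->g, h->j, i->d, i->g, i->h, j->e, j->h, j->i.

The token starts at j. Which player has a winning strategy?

A0 = {d}
A1: add {i} — i (Max) has i→d.
A2: add {f} — f (Max) has f→i.
A3: add {e} — e (Max) has e→f.
A4 = A3; e.g. g (Max) has no edge into A3. Fixed point.
j never enters the attractor, so Min can avoid the target forever.

Min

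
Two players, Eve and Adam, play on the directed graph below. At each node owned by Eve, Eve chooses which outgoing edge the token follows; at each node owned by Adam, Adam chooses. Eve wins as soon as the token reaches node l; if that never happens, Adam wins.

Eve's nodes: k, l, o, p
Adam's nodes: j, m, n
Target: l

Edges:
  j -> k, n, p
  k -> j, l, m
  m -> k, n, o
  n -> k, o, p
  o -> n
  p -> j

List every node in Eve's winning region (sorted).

A0 = {l}
A1: add {k} — k (Eve) has k→l.
A2 = A1; e.g. j (Adam) can still go to n. Fixed point.
Eve's winning region = {k, l}.

k, l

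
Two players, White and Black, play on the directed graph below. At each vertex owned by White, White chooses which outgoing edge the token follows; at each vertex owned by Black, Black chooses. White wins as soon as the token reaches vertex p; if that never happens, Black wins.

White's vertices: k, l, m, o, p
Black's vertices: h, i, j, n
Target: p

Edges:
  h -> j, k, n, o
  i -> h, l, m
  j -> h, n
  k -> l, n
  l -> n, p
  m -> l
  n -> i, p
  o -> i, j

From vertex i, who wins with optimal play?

A0 = {p}
A1: add {l} — l (White) has l→p.
A2: add {k, m} — k (White) has k→l; m (White) has m→l.
A3 = A2; e.g. h (Black) can still go to j. Fixed point.
i never enters the attractor, so Black can avoid the target forever.

Black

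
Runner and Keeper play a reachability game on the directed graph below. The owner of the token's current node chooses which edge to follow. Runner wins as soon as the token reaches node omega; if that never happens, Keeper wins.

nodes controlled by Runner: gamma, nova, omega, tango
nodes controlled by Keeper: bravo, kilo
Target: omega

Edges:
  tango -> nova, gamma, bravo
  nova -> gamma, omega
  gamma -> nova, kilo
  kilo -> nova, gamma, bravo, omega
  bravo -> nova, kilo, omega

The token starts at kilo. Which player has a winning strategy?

Keeper

A0 = {omega}
A1: add {nova} — nova (Runner) has nova→omega.
A2: add {gamma, tango} — tango (Runner) has tango→nova; gamma (Runner) has gamma→nova.
A3 = A2; e.g. kilo (Keeper) can still go to bravo. Fixed point.
kilo never enters the attractor, so Keeper can avoid the target forever.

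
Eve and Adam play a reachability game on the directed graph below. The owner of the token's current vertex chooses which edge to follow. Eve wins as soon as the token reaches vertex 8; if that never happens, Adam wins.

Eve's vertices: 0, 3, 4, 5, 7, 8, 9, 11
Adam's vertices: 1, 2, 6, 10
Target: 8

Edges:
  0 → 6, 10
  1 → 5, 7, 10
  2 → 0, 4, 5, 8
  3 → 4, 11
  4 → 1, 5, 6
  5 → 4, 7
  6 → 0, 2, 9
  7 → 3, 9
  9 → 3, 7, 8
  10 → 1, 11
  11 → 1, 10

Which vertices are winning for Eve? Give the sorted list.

3, 4, 5, 7, 8, 9

A0 = {8}
A1: add {9} — 9 (Eve) has 9→8.
A2: add {7} — 7 (Eve) has 7→9.
A3: add {5} — 5 (Eve) has 5→7.
A4: add {4} — 4 (Eve) has 4→5.
A5: add {3} — 3 (Eve) has 3→4.
A6 = A5; e.g. 0 (Eve) has no edge into A5. Fixed point.
Eve's winning region = {3, 4, 5, 7, 8, 9}.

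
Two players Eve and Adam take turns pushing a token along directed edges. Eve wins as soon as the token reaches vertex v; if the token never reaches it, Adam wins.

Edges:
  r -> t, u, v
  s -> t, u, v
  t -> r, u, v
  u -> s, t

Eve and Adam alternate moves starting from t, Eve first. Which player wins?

Track states (vertex, player-to-move).
A0 = {(v,Eve), (v,Adam)}
A1: add {(r,Eve), (s,Eve), (t,Eve)}.
(t,Eve) ∈ A1 ⇒ Eve forces the target.

Eve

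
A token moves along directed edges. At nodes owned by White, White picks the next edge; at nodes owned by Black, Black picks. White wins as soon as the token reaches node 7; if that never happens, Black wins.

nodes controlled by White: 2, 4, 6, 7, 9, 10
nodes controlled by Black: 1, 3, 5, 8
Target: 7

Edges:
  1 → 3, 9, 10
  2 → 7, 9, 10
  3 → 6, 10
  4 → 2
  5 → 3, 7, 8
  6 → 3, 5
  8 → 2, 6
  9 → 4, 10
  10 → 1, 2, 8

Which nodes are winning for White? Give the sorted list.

2, 4, 7, 9, 10

A0 = {7}
A1: add {2} — 2 (White) has 2→7.
A2: add {4, 10} — 4 (White) has 4→2; 10 (White) has 10→2.
A3: add {9} — 9 (White) has 9→4.
A4 = A3; e.g. 1 (Black) can still go to 3. Fixed point.
White's winning region = {2, 4, 7, 9, 10}.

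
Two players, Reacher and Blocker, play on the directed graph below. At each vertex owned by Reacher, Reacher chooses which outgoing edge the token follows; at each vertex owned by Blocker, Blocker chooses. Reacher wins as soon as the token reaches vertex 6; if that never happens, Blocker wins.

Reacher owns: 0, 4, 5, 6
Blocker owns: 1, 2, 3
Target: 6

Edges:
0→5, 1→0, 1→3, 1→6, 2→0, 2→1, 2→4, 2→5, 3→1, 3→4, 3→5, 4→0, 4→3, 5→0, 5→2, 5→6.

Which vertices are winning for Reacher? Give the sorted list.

A0 = {6}
A1: add {5} — 5 (Reacher) has 5→6.
A2: add {0} — 0 (Reacher) has 0→5.
A3: add {4} — 4 (Reacher) has 4→0.
A4 = A3; e.g. 1 (Blocker) can still go to 3. Fixed point.
Reacher's winning region = {0, 4, 5, 6}.

0, 4, 5, 6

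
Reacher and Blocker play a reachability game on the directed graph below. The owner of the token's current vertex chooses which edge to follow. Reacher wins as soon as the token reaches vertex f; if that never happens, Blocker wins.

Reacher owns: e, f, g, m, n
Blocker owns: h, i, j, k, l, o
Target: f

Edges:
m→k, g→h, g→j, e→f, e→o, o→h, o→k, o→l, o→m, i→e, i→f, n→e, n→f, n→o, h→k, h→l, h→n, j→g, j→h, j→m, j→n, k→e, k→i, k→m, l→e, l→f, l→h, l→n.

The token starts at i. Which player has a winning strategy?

A0 = {f}
A1: add {e, n} — e (Reacher) has e→f; n (Reacher) has n→f.
A2: add {i} — i (Blocker): all of {e, f} already in.
A3 = A2; e.g. g (Reacher) has no edge into A2. Fixed point.
i ∈ A2, so Reacher can force the target.

Reacher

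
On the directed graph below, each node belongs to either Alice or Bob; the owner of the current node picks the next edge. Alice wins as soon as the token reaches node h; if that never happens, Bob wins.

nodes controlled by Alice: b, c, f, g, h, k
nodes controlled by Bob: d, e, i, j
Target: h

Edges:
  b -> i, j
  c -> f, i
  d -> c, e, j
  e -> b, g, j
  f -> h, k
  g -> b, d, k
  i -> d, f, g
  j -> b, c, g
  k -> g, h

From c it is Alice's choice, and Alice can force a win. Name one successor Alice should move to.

A0 = {h}
A1: add {f, k} — f (Alice) has f→h; k (Alice) has k→h.
A2: add {c, g} — c (Alice) has c→f; g (Alice) has g→k.
A3 = A2; e.g. b (Alice) has no edge into A2. Fixed point.
From c, successor f is in the attractor (rank 1); the other successor i is not.

f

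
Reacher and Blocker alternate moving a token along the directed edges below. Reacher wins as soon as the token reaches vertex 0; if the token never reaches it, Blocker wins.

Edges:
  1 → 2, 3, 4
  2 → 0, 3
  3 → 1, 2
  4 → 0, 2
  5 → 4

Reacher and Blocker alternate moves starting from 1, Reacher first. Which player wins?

Track states (vertex, player-to-move).
A0 = {(0,Reacher), (0,Blocker)}
A1: add {(2,Reacher), (4,Reacher)}.
A2: add {(4,Blocker), (5,Blocker)}.
A3: add {(1,Reacher), (5,Reacher)}.
(1,Reacher) ∈ A3 ⇒ Reacher forces the target.

Reacher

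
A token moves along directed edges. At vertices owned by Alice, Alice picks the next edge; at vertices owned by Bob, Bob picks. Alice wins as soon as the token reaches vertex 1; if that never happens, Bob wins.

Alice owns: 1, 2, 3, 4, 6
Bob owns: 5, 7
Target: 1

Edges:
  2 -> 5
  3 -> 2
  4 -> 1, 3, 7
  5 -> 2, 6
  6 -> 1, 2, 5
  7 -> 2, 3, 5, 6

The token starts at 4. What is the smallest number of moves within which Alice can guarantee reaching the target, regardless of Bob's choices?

A0 = {1}
A1: add {4, 6} — 4 (Alice) has 4→1; 6 (Alice) has 6→1.
A2 = A1; e.g. 2 (Alice) has no edge into A1. Fixed point.
4 enters the attractor at level 1, so Alice can force the target in 1 move from there.

1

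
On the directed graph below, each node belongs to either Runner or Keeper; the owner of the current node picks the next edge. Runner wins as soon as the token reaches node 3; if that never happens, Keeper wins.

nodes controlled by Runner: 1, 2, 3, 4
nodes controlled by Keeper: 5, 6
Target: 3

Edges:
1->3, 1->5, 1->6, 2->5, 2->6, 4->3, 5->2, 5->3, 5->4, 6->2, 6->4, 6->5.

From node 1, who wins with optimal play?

Runner

A0 = {3}
A1: add {1, 4} — 1 (Runner) has 1→3; 4 (Runner) has 4→3.
A2 = A1; e.g. 2 (Runner) has no edge into A1. Fixed point.
1 ∈ A1, so Runner can force the target.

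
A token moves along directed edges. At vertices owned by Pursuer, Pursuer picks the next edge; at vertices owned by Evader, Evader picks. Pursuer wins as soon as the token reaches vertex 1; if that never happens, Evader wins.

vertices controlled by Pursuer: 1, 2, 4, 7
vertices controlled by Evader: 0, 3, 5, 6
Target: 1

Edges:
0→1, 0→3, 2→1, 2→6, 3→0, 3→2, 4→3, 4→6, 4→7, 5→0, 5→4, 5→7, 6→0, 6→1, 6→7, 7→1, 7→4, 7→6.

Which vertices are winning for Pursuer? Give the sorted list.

A0 = {1}
A1: add {2, 7} — 2 (Pursuer) has 2→1; 7 (Pursuer) has 7→1.
A2: add {4} — 4 (Pursuer) has 4→7.
A3 = A2; e.g. 0 (Evader) can still go to 3. Fixed point.
Pursuer's winning region = {1, 2, 4, 7}.

1, 2, 4, 7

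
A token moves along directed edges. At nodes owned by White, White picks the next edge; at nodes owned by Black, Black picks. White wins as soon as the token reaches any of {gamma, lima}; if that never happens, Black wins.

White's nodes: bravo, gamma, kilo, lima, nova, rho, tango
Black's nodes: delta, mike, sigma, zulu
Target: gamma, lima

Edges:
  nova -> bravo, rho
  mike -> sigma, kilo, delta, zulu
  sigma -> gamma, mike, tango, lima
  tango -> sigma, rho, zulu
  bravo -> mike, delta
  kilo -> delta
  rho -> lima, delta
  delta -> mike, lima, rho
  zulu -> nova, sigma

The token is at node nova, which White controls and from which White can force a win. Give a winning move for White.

rho

A0 = {gamma, lima}
A1: add {rho} — rho (White) has rho→lima.
A2: add {nova, tango} — nova (White) has nova→rho; tango (White) has tango→rho.
A3 = A2; e.g. mike (Black) can still go to sigma. Fixed point.
From nova, successor rho is in the attractor (rank 1); the other successor bravo is not.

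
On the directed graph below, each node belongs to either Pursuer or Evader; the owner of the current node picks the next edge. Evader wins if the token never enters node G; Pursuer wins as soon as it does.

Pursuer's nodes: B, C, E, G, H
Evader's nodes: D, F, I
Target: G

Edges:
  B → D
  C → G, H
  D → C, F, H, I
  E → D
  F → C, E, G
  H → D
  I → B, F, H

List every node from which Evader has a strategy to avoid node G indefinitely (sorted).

B, D, E, F, H, I

A0 = {G}
A1: add {C} — C (Pursuer) has C→G.
A2 = A1; e.g. B (Pursuer) has no edge into A1. Fixed point.
Pursuer's attractor = {C, G}; Evader avoids the target exactly from the complement.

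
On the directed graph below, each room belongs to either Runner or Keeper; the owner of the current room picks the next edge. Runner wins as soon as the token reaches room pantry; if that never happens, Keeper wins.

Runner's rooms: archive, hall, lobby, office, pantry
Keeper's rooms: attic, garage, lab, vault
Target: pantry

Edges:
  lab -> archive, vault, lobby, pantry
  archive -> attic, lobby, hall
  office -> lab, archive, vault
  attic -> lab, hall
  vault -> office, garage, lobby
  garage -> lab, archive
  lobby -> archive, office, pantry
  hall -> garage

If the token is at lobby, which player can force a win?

A0 = {pantry}
A1: add {lobby} — lobby (Runner) has lobby→pantry.
lobby ∈ A1, so Runner can force the target.

Runner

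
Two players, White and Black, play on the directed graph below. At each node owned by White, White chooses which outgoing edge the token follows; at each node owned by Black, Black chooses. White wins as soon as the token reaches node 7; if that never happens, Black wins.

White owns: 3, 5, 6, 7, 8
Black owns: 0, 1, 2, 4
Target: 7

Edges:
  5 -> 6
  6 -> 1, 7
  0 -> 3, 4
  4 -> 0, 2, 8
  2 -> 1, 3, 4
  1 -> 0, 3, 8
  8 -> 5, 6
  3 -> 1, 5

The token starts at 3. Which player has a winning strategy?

White

A0 = {7}
A1: add {6} — 6 (White) has 6→7.
A2: add {5, 8} — 5 (White) has 5→6; 8 (White) has 8→6.
A3: add {3} — 3 (White) has 3→5.
A4 = A3; e.g. 0 (Black) can still go to 4. Fixed point.
3 ∈ A3, so White can force the target.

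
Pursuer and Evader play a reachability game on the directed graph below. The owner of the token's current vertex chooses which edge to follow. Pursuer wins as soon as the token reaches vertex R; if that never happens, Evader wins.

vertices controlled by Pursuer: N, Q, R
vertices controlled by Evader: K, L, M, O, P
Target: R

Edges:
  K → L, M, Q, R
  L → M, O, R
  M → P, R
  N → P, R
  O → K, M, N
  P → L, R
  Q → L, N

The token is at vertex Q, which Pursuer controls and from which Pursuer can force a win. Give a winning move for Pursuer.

A0 = {R}
A1: add {N} — N (Pursuer) has N→R.
A2: add {Q} — Q (Pursuer) has Q→N.
A3 = A2; e.g. K (Evader) can still go to L. Fixed point.
From Q, successor N is in the attractor (rank 1); the other successor L is not.

N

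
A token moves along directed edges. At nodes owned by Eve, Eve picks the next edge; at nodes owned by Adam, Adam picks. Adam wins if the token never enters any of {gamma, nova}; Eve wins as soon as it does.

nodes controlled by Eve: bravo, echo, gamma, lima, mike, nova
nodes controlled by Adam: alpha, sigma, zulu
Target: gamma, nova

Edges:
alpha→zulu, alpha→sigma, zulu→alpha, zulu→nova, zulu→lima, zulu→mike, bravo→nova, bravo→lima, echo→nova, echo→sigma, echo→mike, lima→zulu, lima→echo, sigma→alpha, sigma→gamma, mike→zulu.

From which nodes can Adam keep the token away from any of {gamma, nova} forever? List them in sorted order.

A0 = {gamma, nova}
A1: add {bravo, echo} — bravo (Eve) has bravo→nova; echo (Eve) has echo→nova.
A2: add {lima} — lima (Eve) has lima→echo.
A3 = A2; e.g. alpha (Adam) can still go to zulu. Fixed point.
Eve's attractor = {bravo, echo, gamma, lima, nova}; Adam avoids the target exactly from the complement.

alpha, mike, sigma, zulu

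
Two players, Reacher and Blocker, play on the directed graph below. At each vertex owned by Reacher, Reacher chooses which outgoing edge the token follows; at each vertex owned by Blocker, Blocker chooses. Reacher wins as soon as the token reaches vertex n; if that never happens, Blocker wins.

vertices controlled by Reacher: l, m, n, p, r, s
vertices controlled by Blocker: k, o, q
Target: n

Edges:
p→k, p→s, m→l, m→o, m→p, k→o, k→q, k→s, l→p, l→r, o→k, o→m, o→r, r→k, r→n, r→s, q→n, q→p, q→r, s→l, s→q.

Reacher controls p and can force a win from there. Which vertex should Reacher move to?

s

A0 = {n}
A1: add {r} — r (Reacher) has r→n.
A2: add {l} — l (Reacher) has l→r.
A3: add {m, s} — m (Reacher) has m→l; s (Reacher) has s→l.
A4: add {p} — p (Reacher) has p→s.
A5: add {q} — q (Blocker): all of {n, p, r} already in.
A6 = A5; e.g. k (Blocker) can still go to o. Fixed point.
From p, successor s is in the attractor (rank 3); the other successor k is not.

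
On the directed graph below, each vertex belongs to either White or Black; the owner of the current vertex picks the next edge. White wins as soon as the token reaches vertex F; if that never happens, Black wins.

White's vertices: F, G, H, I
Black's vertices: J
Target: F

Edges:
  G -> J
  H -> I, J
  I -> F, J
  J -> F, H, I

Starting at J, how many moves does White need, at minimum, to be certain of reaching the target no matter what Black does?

3

A0 = {F}
A1: add {I} — I (White) has I→F.
A2: add {H} — H (White) has H→I.
A3: add {J} — J (Black): all of {F, H, I} already in.
J enters the attractor at level 3, so White can force the target in 3 moves from there.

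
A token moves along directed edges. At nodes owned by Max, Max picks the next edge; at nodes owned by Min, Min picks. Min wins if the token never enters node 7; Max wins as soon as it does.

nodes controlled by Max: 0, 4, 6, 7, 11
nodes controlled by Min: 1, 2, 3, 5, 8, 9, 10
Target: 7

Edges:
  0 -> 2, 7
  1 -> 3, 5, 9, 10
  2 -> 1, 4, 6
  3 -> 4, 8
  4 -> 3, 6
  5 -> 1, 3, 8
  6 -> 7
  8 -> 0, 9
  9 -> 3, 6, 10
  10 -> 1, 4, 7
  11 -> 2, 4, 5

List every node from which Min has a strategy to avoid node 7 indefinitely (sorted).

1, 2, 3, 5, 8, 9, 10

A0 = {7}
A1: add {0, 6} — 0 (Max) has 0→7; 6 (Max) has 6→7.
A2: add {4} — 4 (Max) has 4→6.
A3: add {11} — 11 (Max) has 11→4.
A4 = A3; e.g. 1 (Min) can still go to 3. Fixed point.
Max's attractor = {0, 4, 6, 7, 11}; Min avoids the target exactly from the complement.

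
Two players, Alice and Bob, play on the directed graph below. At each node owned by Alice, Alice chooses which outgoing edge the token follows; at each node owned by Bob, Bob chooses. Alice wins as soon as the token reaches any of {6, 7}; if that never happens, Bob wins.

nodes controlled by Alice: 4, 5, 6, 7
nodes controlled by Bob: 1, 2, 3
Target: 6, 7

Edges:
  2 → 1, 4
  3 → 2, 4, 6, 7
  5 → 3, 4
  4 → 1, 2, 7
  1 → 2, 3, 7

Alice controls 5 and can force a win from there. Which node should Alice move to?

4

A0 = {6, 7}
A1: add {4} — 4 (Alice) has 4→7.
A2: add {5} — 5 (Alice) has 5→4.
A3 = A2; e.g. 1 (Bob) can still go to 2. Fixed point.
From 5, successor 4 is in the attractor (rank 1); the other successor 3 is not.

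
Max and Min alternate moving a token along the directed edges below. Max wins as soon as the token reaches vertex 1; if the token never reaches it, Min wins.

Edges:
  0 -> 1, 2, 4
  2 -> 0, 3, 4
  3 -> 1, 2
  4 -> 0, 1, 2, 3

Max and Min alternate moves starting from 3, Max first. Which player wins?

Max

Track states (vertex, player-to-move).
A0 = {(1,Max), (1,Min)}
A1: add {(0,Max), (3,Max), (4,Max)}.
(3,Max) ∈ A1 ⇒ Max forces the target.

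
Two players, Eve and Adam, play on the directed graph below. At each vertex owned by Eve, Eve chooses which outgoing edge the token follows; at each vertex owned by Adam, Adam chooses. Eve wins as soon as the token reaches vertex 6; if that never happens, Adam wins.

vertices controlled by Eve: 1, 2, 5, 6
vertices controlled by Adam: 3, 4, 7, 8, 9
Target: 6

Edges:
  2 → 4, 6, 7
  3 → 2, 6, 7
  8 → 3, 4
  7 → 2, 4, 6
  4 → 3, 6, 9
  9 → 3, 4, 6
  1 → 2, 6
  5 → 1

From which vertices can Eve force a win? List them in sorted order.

A0 = {6}
A1: add {1, 2} — 1 (Eve) has 1→6; 2 (Eve) has 2→6.
A2: add {5} — 5 (Eve) has 5→1.
A3 = A2; e.g. 3 (Adam) can still go to 7. Fixed point.
Eve's winning region = {1, 2, 5, 6}.

1, 2, 5, 6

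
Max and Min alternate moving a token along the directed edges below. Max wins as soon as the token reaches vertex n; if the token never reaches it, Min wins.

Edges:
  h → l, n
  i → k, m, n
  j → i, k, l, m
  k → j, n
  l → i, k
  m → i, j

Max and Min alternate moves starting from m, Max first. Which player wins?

Track states (vertex, player-to-move).
A0 = {(n,Max), (n,Min)}
A1: add {(h,Max), (i,Max), (k,Max)}.
A2: add {(l,Min)}.
A3: add {(j,Max)}.
A4: add {(k,Min), (m,Min)}.
A5: add {(l,Max)}.
A6: add {(h,Min)}.
A7 = A6; e.g. (i,Min) stays out. (m,Max) never enters ⇒ Min avoids the target.

Min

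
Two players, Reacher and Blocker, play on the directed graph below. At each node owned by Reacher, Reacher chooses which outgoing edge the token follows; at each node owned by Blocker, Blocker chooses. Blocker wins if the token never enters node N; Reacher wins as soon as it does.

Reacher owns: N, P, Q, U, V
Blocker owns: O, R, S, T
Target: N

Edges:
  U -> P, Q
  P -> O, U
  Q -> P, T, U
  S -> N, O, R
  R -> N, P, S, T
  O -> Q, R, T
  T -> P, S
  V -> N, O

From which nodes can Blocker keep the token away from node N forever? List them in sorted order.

O, P, Q, R, S, T, U

A0 = {N}
A1: add {V} — V (Reacher) has V→N.
A2 = A1; e.g. O (Blocker) can still go to Q. Fixed point.
Reacher's attractor = {N, V}; Blocker avoids the target exactly from the complement.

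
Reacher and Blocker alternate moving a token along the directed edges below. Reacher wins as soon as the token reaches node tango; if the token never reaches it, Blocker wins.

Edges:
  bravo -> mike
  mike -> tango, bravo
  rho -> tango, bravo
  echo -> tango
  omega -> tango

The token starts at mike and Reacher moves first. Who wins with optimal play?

Track states (vertex, player-to-move).
A0 = {(tango,Reacher), (tango,Blocker)}
A1: add {(mike,Reacher), (rho,Reacher), (echo,Reacher), (echo,Blocker), (omega,Reacher), (omega,Blocker)}.
(mike,Reacher) ∈ A1 ⇒ Reacher forces the target.

Reacher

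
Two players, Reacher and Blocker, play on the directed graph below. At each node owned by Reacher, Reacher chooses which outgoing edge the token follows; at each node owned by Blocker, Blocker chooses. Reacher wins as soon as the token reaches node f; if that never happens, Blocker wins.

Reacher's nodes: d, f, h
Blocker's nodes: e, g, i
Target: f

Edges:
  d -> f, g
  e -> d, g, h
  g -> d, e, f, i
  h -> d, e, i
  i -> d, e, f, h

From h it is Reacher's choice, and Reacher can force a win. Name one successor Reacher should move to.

A0 = {f}
A1: add {d} — d (Reacher) has d→f.
A2: add {h} — h (Reacher) has h→d.
A3 = A2; e.g. e (Blocker) can still go to g. Fixed point.
From h, successor d is in the attractor (rank 1); the other successors e, i are not.

d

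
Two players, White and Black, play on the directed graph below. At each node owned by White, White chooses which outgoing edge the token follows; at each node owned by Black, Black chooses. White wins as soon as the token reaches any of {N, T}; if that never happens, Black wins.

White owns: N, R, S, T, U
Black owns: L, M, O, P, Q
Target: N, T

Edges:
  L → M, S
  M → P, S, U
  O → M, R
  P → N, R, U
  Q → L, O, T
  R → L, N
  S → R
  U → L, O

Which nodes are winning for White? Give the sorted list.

A0 = {N, T}
A1: add {R} — R (White) has R→N.
A2: add {S} — S (White) has S→R.
A3 = A2; e.g. L (Black) can still go to M. Fixed point.
White's winning region = {N, R, S, T}.

N, R, S, T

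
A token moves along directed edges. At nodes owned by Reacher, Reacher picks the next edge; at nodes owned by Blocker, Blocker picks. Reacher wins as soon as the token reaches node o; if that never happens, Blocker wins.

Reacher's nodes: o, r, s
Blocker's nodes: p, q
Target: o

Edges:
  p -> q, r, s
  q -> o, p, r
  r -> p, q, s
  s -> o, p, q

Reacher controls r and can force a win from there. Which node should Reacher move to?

A0 = {o}
A1: add {s} — s (Reacher) has s→o.
A2: add {r} — r (Reacher) has r→s.
A3 = A2; e.g. p (Blocker) can still go to q. Fixed point.
From r, successor s is in the attractor (rank 1); the other successors p, q are not.

s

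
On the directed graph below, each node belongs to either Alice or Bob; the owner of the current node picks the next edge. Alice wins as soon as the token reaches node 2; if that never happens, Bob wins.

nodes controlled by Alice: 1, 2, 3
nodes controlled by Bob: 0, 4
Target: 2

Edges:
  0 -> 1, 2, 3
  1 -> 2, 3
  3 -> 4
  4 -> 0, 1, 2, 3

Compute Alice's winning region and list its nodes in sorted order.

A0 = {2}
A1: add {1} — 1 (Alice) has 1→2.
A2 = A1; e.g. 0 (Bob) can still go to 3. Fixed point.
Alice's winning region = {1, 2}.

1, 2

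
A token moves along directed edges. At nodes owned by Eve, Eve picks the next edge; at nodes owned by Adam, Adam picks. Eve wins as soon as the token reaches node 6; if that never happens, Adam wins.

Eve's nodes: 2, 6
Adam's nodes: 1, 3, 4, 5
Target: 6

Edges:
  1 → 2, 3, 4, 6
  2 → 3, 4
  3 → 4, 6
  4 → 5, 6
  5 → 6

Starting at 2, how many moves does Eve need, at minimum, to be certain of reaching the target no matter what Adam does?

3

A0 = {6}
A1: add {5} — 5 (Adam): all of {6} already in.
A2: add {4} — 4 (Adam): all of {5, 6} already in.
A3: add {2, 3} — 2 (Eve) has 2→4; 3 (Adam): all of {4, 6} already in.
2 enters the attractor at level 3, so Eve can force the target in 3 moves from there.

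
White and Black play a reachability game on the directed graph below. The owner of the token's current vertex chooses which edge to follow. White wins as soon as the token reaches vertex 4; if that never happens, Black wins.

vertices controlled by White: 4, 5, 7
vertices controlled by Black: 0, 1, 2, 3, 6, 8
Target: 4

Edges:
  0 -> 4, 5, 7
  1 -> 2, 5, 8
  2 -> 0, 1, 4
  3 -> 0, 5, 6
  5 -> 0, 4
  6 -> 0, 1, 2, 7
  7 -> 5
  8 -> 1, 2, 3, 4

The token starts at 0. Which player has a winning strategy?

White

A0 = {4}
A1: add {5} — 5 (White) has 5→4.
A2: add {7} — 7 (White) has 7→5.
A3: add {0} — 0 (Black): all of {4, 5, 7} already in.
A4 = A3; e.g. 1 (Black) can still go to 2. Fixed point.
0 ∈ A3, so White can force the target.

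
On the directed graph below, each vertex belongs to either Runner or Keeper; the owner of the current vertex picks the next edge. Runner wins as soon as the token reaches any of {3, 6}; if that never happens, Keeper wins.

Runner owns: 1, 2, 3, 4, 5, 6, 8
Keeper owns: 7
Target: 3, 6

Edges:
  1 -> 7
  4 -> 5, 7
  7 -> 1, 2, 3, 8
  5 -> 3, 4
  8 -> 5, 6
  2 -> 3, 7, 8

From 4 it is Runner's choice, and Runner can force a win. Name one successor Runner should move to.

A0 = {3, 6}
A1: add {2, 5, 8} — 2 (Runner) has 2→3; 5 (Runner) has 5→3; 8 (Runner) has 8→6.
A2: add {4} — 4 (Runner) has 4→5.
A3 = A2; e.g. 1 (Runner) has no edge into A2. Fixed point.
From 4, successor 5 is in the attractor (rank 1); the other successor 7 is not.

5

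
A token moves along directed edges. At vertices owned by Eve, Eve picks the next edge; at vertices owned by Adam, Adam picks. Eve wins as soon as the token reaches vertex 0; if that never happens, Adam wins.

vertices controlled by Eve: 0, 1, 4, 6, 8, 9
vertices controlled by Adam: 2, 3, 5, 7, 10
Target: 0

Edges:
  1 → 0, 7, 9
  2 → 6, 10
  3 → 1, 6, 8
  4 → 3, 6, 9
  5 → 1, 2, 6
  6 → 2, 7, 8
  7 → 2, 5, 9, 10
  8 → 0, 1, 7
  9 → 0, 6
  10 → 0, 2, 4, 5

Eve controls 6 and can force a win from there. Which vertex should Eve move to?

8

A0 = {0}
A1: add {1, 8, 9} — 1 (Eve) has 1→0; 8 (Eve) has 8→0; 9 (Eve) has 9→0.
A2: add {4, 6} — 4 (Eve) has 4→9; 6 (Eve) has 6→8.
A3: add {3} — 3 (Adam): all of {1, 6, 8} already in.
A4 = A3; e.g. 2 (Adam) can still go to 10. Fixed point.
From 6, successor 8 is in the attractor (rank 1); the other successors 2, 7 are not.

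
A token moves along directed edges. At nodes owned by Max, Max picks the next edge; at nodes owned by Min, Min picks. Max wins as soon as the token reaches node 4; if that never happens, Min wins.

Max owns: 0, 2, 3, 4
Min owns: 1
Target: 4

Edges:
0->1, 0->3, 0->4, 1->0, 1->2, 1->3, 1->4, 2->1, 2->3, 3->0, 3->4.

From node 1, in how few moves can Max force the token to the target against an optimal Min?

A0 = {4}
A1: add {0, 3} — 0 (Max) has 0→4; 3 (Max) has 3→4.
A2: add {2} — 2 (Max) has 2→3.
A3: add {1} — 1 (Min): all of {0, 2, 3, 4} already in.
A3 = all vertices. Fixed point.
1 enters the attractor at level 3, so Max can force the target in 3 moves from there.

3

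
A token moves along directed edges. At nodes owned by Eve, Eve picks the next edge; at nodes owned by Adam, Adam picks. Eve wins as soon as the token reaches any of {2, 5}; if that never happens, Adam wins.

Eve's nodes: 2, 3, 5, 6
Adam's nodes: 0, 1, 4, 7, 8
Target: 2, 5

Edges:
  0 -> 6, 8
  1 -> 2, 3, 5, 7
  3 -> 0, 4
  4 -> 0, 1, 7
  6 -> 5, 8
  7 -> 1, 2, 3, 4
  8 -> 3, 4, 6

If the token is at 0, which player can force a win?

A0 = {2, 5}
A1: add {6} — 6 (Eve) has 6→5.
A2 = A1; e.g. 0 (Adam) can still go to 8. Fixed point.
0 never enters the attractor, so Adam can avoid the target forever.

Adam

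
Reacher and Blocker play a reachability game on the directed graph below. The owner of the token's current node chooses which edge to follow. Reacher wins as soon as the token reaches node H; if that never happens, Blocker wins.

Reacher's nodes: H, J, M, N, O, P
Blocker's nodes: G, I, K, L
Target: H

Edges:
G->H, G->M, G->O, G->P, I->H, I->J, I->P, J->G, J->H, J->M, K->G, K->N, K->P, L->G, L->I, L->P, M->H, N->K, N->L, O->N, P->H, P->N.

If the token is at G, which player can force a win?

A0 = {H}
A1: add {J, M, P} — J (Reacher) has J→H; M (Reacher) has M→H; P (Reacher) has P→H.
A2: add {I} — I (Blocker): all of {H, J, P} already in.
A3 = A2; e.g. G (Blocker) can still go to O. Fixed point.
G never enters the attractor, so Blocker can avoid the target forever.

Blocker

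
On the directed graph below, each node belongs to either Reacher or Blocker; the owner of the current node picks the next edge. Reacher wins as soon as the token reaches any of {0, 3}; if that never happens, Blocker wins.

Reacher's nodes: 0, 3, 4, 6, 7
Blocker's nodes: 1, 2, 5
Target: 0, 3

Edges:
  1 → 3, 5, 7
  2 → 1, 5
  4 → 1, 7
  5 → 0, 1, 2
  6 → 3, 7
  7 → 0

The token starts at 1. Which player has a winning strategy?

A0 = {0, 3}
A1: add {6, 7} — 6 (Reacher) has 6→3; 7 (Reacher) has 7→0.
A2: add {4} — 4 (Reacher) has 4→7.
A3 = A2; e.g. 1 (Blocker) can still go to 5. Fixed point.
1 never enters the attractor, so Blocker can avoid the target forever.

Blocker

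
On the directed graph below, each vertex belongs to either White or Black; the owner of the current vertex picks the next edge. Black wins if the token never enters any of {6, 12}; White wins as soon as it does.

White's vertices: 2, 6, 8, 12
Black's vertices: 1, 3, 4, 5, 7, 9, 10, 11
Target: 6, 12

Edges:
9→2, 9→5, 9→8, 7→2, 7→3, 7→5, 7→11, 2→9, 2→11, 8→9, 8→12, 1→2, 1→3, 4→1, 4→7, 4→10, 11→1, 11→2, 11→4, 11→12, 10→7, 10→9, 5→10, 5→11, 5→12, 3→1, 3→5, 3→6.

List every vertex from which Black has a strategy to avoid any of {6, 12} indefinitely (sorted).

A0 = {6, 12}
A1: add {8} — 8 (White) has 8→12.
A2 = A1; e.g. 1 (Black) can still go to 2. Fixed point.
White's attractor = {6, 8, 12}; Black avoids the target exactly from the complement.

1, 2, 3, 4, 5, 7, 9, 10, 11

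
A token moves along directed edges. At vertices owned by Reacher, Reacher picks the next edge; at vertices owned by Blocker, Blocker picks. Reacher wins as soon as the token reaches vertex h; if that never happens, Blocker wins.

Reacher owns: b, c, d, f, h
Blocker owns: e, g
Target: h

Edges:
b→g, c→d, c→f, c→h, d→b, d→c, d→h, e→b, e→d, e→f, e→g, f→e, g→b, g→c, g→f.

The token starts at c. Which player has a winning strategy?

Reacher

A0 = {h}
A1: add {c, d} — c (Reacher) has c→h; d (Reacher) has d→h.
A2 = A1; e.g. b (Reacher) has no edge into A1. Fixed point.
c ∈ A1, so Reacher can force the target.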